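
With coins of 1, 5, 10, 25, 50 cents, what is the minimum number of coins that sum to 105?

105 = 2×50 + 1×5
Total coins = 2 + 1 = 3

3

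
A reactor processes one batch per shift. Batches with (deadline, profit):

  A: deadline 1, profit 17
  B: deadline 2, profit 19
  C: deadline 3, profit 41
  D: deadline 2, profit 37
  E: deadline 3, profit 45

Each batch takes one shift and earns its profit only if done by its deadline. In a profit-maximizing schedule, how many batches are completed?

Sort by profit descending; place each in the latest free slot ≤ its deadline.
By profit: E(d3,45), C(d3,41), D(d2,37), B(d2,19), A(d1,17)
E→slot 3; C→slot 2; D→slot 1; B skipped; A skipped.
3 of 5 scheduled.

3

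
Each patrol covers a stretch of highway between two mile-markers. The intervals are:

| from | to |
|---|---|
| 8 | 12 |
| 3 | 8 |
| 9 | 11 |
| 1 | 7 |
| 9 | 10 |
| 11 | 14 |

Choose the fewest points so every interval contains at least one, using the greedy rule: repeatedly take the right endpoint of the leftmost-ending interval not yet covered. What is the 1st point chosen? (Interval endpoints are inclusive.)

7

Sort by right endpoint; whenever an interval is uncovered, place a point at its right end.
Sorted: [1,7] [3,8] [9,10] [9,11] [8,12] [11,14]
{[1,7],[3,8]} hit by 7; {[9,10],[9,11],[8,12]} hit by 10; {[11,14]} hit by 14.
Points: 7, 10, 14 (3 total).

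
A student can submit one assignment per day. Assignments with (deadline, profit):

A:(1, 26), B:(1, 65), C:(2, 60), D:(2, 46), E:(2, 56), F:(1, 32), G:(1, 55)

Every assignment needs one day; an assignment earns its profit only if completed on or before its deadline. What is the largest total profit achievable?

125

Take jobs in profit order; each goes to the latest open slot no later than its deadline.
Profit order: B=65 C=60 E=56 G=55 D=46 F=32 A=26
Assign: B→slot 1, C→slot 2, E skipped, G skipped, D skipped, F skipped, A skipped.
Slots: [1:B] [2:C]
Profit = 65 + 60 = 125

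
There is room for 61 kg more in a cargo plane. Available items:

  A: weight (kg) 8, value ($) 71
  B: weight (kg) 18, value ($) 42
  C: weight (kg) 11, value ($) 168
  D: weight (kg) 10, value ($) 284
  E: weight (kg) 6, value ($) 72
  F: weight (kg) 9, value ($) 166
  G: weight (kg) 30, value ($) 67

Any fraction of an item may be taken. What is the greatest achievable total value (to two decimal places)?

800.67

Order: D (284/10=28.40) > F (166/9=18.44) > C (168/11=15.27) > E (72/6=12.00) > A (71/8=8.88) > B (42/18=2.33) > G (67/30=2.23)
Fill: take D (10 @ 284) → take F (9 @ 166) → take C (11 @ 168) → take E (6 @ 72) → take A (8 @ 71) → take 17/18 of B → 39.67; 61/61 used.
Total value = 800.67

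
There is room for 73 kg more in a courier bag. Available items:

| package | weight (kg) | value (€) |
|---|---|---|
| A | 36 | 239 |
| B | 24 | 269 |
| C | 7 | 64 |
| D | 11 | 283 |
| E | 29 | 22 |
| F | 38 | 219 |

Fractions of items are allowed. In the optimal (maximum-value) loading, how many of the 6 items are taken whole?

3

Order: D (283/11=25.73) > B (269/24=11.21) > C (64/7=9.14) > A (239/36=6.64) > F (219/38=5.76) > E (22/29=0.76)
Fill: take D (11 @ 283) → take B (24 @ 269) → take C (7 @ 64) → take 31/36 of A → 205.81; 73/73 used.
3 item(s) taken whole; one partial (take 31/36 of A).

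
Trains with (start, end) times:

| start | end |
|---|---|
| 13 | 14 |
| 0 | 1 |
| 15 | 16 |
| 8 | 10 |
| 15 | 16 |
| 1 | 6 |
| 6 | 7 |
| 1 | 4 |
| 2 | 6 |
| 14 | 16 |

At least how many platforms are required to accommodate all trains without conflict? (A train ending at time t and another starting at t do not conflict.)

3

starts: [0, 1, 1, 2, 6, 8, 13, 14, 15, 15]
ends:   [1, 4, 6, 6, 7, 10, 14, 16, 16, 16]
s0→1 e1→0 s1→1 s1→2 s2→3  — peak 3.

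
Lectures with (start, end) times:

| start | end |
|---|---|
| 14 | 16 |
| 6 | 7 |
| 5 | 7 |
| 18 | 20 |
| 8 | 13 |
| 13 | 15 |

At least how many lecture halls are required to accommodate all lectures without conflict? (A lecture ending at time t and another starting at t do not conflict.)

The answer is the maximum number of intervals overlapping at any instant.
starts: [5, 6, 8, 13, 14, 18]
ends:   [7, 7, 13, 15, 16, 20]
s5→1 s6→2  — peak 2.

2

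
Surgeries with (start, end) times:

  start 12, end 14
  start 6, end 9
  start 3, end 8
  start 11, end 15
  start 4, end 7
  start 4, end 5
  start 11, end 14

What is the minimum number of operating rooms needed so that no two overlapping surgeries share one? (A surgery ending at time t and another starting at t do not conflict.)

3

The answer is the maximum number of intervals overlapping at any instant.
Events (time:±→running): 3:+→1 4:+→2 4:+→3 … peak 3.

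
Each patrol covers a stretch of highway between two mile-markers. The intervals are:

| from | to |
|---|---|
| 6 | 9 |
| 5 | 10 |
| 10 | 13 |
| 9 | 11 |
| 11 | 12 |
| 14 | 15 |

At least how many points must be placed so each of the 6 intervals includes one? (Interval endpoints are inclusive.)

3

By right end: [6,9]  [5,10]  [9,11]  [11,12]  [10,13]  [14,15]
[6,9] uncovered → point at 9; [11,12] uncovered → point at 12; [14,15] uncovered → point at 15.
Points: 9, 12, 15 (3 total).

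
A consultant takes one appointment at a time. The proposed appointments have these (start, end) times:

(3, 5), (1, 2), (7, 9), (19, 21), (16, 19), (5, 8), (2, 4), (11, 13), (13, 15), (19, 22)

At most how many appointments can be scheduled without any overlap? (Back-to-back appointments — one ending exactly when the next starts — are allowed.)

Greedy by earliest finish: after sorting by end time, pick each interval compatible with the last pick.
Sorted by end: (1,2)  (2,4)  (3,5)  (5,8)  (7,9)  (11,13)  (13,15)  (16,19)  (19,21)  (19,22)
take (1,2); take (2,4); take (5,8); take (11,13); take (13,15); take (16,19); take (19,21); skip (19,22).
Selected 7 appointments.

7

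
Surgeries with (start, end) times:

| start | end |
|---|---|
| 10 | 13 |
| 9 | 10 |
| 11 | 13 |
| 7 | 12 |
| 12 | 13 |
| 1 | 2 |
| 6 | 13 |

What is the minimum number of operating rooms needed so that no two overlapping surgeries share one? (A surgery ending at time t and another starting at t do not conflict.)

Events (time:±→running): 1:+→1 2:-→0 6:+→1 7:+→2 9:+→3 10:-→2 10:+→3 11:+→4 … peak 4.

4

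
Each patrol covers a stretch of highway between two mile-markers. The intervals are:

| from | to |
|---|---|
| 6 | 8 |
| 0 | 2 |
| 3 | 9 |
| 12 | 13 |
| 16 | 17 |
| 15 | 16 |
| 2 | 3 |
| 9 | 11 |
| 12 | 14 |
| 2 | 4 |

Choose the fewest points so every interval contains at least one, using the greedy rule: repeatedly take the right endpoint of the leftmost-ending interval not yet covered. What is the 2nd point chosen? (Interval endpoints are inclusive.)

By right end: [0,2]  [2,3]  [2,4]  [6,8]  [3,9]  [9,11]  [12,13]  [12,14]  [15,16]  [16,17]
[0,2] uncovered → point at 2; [6,8] uncovered → point at 8; [9,11] uncovered → point at 11; [12,13] uncovered → point at 13; [15,16] uncovered → point at 16.
Points: 2, 8, 11, 13, 16 (5 total).

8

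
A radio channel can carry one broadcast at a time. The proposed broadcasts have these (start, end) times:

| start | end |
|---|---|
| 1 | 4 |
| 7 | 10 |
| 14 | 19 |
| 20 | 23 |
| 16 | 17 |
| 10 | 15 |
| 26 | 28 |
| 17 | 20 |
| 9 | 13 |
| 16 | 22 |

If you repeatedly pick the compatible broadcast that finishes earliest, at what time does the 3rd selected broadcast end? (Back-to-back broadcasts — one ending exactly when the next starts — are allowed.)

Greedy by earliest finish: after sorting by end time, pick each interval compatible with the last pick.
By end time: (1,4), (7,10), (9,13), (10,15), (16,17), (14,19), (17,20), (16,22), (20,23), (26,28).
Pick (1,4); next start ≥ 4 → (7,10); next start ≥ 10 → (10,15); next start ≥ 15 → (16,17); next start ≥ 17 → (17,20); next start ≥ 20 → (20,23); next start ≥ 23 → (26,28).
Selected: (1,4) (7,10) (10,15) (16,17) (17,20) (20,23) (26,28)

15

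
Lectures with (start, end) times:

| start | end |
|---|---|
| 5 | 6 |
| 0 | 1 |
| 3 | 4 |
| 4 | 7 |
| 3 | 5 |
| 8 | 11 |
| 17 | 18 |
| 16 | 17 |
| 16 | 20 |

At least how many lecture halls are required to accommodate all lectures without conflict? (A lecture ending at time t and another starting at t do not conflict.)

2

Count concurrent intervals with a sweep; the peak is the room count.
Events (time:±→running): 0:+→1 1:-→0 3:+→1 3:+→2 … peak 2.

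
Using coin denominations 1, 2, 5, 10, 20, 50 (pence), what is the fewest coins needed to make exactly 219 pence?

8

Greedy: take as many of the largest coin as possible, then repeat with the remainder.
219 − 4×50→19 − 1×10→9 − 1×5→4 − 2×2→0
Total coins = 4 + 1 + 1 + 2 = 8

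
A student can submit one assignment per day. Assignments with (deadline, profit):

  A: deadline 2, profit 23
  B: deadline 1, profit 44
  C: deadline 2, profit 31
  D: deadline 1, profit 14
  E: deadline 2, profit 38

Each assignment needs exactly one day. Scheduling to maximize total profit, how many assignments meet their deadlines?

Take jobs in profit order; each goes to the latest open slot no later than its deadline.
Profit order: B=44 E=38 C=31 A=23 D=14
Assign: B→slot 1, E→slot 2, C skipped, A skipped, D skipped.
Slots: [1:B] [2:E]
2 of 5 scheduled.

2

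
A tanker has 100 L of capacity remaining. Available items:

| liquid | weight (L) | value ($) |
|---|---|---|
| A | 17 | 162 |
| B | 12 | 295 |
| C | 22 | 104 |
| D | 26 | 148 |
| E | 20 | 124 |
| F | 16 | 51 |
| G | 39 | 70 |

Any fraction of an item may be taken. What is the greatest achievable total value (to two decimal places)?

Order: B (295/12=24.58) > A (162/17=9.53) > E (124/20=6.20) > D (148/26=5.69) > C (104/22=4.73) > F (51/16=3.19) > G (70/39=1.79)
Fill: take B (12 @ 295) → take A (17 @ 162) → take E (20 @ 124) → take D (26 @ 148) → take C (22 @ 104) → take 3/16 of F → 9.56; 100/100 used.
Total value = 842.56

842.56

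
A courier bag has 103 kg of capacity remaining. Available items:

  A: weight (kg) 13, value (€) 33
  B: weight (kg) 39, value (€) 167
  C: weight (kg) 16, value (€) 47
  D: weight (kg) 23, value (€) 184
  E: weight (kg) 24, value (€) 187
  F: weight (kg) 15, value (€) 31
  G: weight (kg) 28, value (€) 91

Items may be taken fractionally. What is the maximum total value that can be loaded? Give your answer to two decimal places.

Ratios (sorted): D 8.00, E 7.79, B 4.28, G 3.25, C 2.94, A 2.54, F 2.07
take D (23 @ 184); take E (24 @ 187); take B (39 @ 167); take 17/28 of G → 55.25. Capacity used 103/103.
Total value = 593.25

593.25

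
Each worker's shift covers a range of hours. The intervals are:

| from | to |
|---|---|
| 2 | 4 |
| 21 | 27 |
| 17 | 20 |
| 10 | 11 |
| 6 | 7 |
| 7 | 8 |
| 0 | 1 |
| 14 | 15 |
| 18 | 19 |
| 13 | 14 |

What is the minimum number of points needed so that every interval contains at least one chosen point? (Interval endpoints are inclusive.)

Sorted: [0,1] [2,4] [6,7] [7,8] [10,11] [13,14] [14,15] [18,19] [17,20] [21,27]
{[0,1]} hit by 1; {[2,4]} hit by 4; {[6,7],[7,8]} hit by 7; {[10,11]} hit by 11; {[13,14],[14,15]} hit by 14; {[18,19],[17,20]} hit by 19; {[21,27]} hit by 27.
Points: 1, 4, 7, 11, 14, 19, 27 (7 total).

7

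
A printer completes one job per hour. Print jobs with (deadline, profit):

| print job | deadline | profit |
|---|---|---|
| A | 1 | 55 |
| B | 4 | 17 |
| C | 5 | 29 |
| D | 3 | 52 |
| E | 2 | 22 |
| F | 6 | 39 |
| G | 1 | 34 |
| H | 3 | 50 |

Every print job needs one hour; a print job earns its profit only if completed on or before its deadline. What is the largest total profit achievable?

Profit order: A=55 D=52 H=50 F=39 G=34 C=29 E=22 B=17
Assign: A→slot 1, D→slot 3, H→slot 2, F→slot 6, G skipped, C→slot 5, E skipped, B→slot 4.
Slots: [1:A] [2:H] [3:D] [4:B] [5:C] [6:F]
Profit = 55 + 50 + 52 + 17 + 29 + 39 = 242

242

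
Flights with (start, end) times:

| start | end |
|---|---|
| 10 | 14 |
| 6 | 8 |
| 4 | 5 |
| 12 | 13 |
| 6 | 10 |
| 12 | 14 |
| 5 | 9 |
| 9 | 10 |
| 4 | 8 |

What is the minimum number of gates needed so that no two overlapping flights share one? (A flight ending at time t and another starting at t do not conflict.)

4

Events (time:±→running): 4:+→1 4:+→2 5:-→1 5:+→2 6:+→3 6:+→4 … peak 4.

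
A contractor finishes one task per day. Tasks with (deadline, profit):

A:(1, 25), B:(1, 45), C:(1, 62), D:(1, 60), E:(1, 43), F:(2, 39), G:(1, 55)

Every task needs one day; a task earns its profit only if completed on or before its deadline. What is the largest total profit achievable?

101

Take jobs in profit order; each goes to the latest open slot no later than its deadline.
Profit order: C=62 D=60 G=55 B=45 E=43 F=39 A=25
Assign: C→slot 1, D skipped, G skipped, B skipped, E skipped, F→slot 2, A skipped.
Slots: [1:C] [2:F]
Profit = 62 + 39 = 101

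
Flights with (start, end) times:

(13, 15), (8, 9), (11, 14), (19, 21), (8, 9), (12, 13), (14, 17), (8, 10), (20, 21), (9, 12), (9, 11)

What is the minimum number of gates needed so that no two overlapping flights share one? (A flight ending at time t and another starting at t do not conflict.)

starts: [8, 8, 8, 9, 9, 11, 12, 13, 14, 19, 20]
ends:   [9, 9, 10, 11, 12, 13, 14, 15, 17, 21, 21]
s8→1 s8→2 s8→3  — peak 3.

3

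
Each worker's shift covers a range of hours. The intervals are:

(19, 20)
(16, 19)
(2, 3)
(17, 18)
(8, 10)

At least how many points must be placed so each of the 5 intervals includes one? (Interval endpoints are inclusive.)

4

Sort by right endpoint; whenever an interval is uncovered, place a point at its right end.
By right end: [2,3]  [8,10]  [17,18]  [16,19]  [19,20]
[2,3] uncovered → point at 3; [8,10] uncovered → point at 10; [17,18] uncovered → point at 18; [19,20] uncovered → point at 20.
Points: 3, 10, 18, 20 (4 total).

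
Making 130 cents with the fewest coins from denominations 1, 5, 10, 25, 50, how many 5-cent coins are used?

1

130 − 2×50→30 − 1×25→5 − 1×5→0
Count of 5: 1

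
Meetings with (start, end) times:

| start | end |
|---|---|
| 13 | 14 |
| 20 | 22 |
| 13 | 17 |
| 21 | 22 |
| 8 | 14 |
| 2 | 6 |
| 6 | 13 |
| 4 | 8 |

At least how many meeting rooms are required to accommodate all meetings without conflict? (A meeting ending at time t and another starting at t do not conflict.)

3

The answer is the maximum number of intervals overlapping at any instant.
starts: [2, 4, 6, 8, 13, 13, 20, 21]
ends:   [6, 8, 13, 14, 14, 17, 22, 22]
s2→1 s4→2 e6→1 s6→2 e8→1 s8→2 e13→1 s13→2 s13→3  — peak 3.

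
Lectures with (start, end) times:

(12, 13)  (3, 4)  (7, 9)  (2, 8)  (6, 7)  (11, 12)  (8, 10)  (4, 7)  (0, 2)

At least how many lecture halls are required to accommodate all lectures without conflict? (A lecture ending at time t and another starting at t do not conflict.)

starts: [0, 2, 3, 4, 6, 7, 8, 11, 12]
ends:   [2, 4, 7, 7, 8, 9, 10, 12, 13]
s0→1 e2→0 s2→1 s3→2 e4→1 s4→2 s6→3  — peak 3.

3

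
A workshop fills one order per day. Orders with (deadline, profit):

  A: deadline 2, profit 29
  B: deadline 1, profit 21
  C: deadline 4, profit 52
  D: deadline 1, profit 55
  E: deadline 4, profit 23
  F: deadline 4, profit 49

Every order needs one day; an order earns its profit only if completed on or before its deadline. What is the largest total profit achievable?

Take jobs in profit order; each goes to the latest open slot no later than its deadline.
By profit: D(d1,55), C(d4,52), F(d4,49), A(d2,29), E(d4,23), B(d1,21)
D→slot 1; C→slot 4; F→slot 3; A→slot 2; E skipped; B skipped.
Profit = 55 + 29 + 49 + 52 = 185

185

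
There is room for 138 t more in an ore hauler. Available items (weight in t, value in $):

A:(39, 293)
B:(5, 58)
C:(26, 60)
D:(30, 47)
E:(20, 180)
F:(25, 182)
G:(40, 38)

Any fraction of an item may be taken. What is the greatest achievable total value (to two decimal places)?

Order: B (58/5=11.60) > E (180/20=9.00) > A (293/39=7.51) > F (182/25=7.28) > C (60/26=2.31) > D (47/30=1.57) > G (38/40=0.95)
Fill: take B (5 @ 58) → take E (20 @ 180) → take A (39 @ 293) → take F (25 @ 182) → take C (26 @ 60) → take 23/30 of D → 36.03; 138/138 used.
Total value = 809.03

809.03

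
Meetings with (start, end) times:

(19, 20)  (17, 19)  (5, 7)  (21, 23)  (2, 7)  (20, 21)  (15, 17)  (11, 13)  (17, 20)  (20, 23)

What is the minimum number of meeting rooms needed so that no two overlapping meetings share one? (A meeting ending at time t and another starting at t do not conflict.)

Events (time:±→running): 2:+→1 5:+→2 … peak 2.

2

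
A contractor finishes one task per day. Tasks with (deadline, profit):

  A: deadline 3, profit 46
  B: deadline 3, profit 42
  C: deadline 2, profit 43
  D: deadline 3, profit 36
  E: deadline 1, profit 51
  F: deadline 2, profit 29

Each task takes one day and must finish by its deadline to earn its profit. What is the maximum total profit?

Sort by profit descending; place each in the latest free slot ≤ its deadline.
Profit order: E=51 A=46 C=43 B=42 D=36 F=29
Assign: E→slot 1, A→slot 3, C→slot 2, B skipped, D skipped, F skipped.
Slots: [1:E] [2:C] [3:A]
Profit = 51 + 43 + 46 = 140

140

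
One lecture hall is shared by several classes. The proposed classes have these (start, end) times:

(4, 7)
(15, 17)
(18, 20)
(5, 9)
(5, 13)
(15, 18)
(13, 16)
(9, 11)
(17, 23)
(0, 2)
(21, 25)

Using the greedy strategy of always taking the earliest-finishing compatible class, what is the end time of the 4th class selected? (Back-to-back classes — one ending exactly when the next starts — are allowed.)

Greedy by earliest finish: after sorting by end time, pick each interval compatible with the last pick.
Sorted by end: (0,2)  (4,7)  (5,9)  (9,11)  (5,13)  (13,16)  (15,17)  (15,18)  (18,20)  (17,23)  (21,25)
take (0,2); take (4,7); take (9,11); skip (5,13); take (13,16); skip (15,17); take (18,20); take (21,25).
Selected: (0,2) (4,7) (9,11) (13,16) (18,20) (21,25)

16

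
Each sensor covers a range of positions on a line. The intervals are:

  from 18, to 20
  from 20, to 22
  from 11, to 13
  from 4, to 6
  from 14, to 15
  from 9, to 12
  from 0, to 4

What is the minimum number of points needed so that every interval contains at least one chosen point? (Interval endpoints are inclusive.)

4

Sort by right endpoint; whenever an interval is uncovered, place a point at its right end.
By right end: [0,4]  [4,6]  [9,12]  [11,13]  [14,15]  [18,20]  [20,22]
[0,4] uncovered → point at 4; [9,12] uncovered → point at 12; [14,15] uncovered → point at 15; [18,20] uncovered → point at 20.
Points: 4, 12, 15, 20 (4 total).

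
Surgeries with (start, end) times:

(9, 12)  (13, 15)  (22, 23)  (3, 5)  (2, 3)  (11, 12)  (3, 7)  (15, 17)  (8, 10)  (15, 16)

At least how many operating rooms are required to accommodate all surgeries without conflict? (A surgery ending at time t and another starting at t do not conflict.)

2

Events (time:±→running): 2:+→1 3:-→0 3:+→1 3:+→2 … peak 2.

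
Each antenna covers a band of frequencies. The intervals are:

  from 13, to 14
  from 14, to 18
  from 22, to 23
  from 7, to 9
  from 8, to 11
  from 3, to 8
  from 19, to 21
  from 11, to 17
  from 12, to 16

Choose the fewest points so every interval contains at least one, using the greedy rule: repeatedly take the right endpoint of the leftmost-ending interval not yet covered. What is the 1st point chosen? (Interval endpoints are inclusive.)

8

Sort by right endpoint; whenever an interval is uncovered, place a point at its right end.
By right end: [3,8]  [7,9]  [8,11]  [13,14]  [12,16]  [11,17]  [14,18]  [19,21]  [22,23]
[3,8] uncovered → point at 8; [13,14] uncovered → point at 14; [19,21] uncovered → point at 21; [22,23] uncovered → point at 23.
Points: 8, 14, 21, 23 (4 total).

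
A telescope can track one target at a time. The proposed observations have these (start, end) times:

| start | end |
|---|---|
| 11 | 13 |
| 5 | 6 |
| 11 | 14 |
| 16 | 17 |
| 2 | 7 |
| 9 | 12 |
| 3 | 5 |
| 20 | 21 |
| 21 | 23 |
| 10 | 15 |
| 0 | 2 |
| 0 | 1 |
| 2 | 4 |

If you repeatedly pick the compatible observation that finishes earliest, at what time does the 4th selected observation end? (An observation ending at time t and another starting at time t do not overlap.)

Sorted by end: (0,1)  (0,2)  (2,4)  (3,5)  (5,6)  (2,7)  (9,12)  (11,13)  (11,14)  (10,15)  (16,17)  (20,21)  (21,23)
take (0,1); take (2,4); take (5,6); take (9,12); skip (11,14); skip (10,15); take (16,17); take (20,21); take (21,23).
Selected: (0,1) (2,4) (5,6) (9,12) (16,17) (20,21) (21,23)

12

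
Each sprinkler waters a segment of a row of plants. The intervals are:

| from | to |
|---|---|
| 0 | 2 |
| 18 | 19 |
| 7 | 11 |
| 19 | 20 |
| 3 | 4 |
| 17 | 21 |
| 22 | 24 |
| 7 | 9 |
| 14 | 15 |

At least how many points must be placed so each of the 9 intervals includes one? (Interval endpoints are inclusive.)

6

Sort by right endpoint; whenever an interval is uncovered, place a point at its right end.
By right end: [0,2]  [3,4]  [7,9]  [7,11]  [14,15]  [18,19]  [19,20]  [17,21]  [22,24]
[0,2] uncovered → point at 2; [3,4] uncovered → point at 4; [7,9] uncovered → point at 9; [14,15] uncovered → point at 15; [18,19] uncovered → point at 19; [22,24] uncovered → point at 24.
Points: 2, 4, 9, 15, 19, 24 (6 total).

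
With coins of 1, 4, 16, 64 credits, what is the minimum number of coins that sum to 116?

Use the largest denomination that fits, subtract, and repeat.
116 = 1×64 + 3×16 + 1×4
Total coins = 1 + 3 + 1 = 5

5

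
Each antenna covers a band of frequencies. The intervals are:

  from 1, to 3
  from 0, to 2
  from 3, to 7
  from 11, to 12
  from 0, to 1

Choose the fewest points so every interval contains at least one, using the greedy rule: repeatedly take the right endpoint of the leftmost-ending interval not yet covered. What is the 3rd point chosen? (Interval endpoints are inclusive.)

By right end: [0,1]  [0,2]  [1,3]  [3,7]  [11,12]
[0,1] uncovered → point at 1; [3,7] uncovered → point at 7; [11,12] uncovered → point at 12.
Points: 1, 7, 12 (3 total).

12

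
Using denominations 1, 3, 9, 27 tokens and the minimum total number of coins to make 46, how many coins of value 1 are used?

Greedy: take as many of the largest coin as possible, then repeat with the remainder.
46 − 1×27→19 − 2×9→1 − 1×1→0
Count of 1: 1

1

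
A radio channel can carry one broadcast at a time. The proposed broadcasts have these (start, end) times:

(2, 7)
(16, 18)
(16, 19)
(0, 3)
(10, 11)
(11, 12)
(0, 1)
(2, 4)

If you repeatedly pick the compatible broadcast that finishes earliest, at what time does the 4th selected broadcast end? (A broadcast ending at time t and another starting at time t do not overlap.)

12

Sorted by end: (0,1)  (0,3)  (2,4)  (2,7)  (10,11)  (11,12)  (16,18)  (16,19)
take (0,1); skip (0,3); take (2,4); take (10,11); take (11,12); take (16,18).
Selected: (0,1) (2,4) (10,11) (11,12) (16,18)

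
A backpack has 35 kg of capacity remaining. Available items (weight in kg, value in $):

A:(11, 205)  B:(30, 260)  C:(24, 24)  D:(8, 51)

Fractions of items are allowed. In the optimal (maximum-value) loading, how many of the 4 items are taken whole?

Sort by value per unit weight and fill in that order.
Ratios (sorted): A 18.64, B 8.67, D 6.38, C 1.00
take A (11 @ 205); take 24/30 of B → 208.00. Capacity used 35/35.
1 item(s) taken whole; one partial (take 24/30 of B).

1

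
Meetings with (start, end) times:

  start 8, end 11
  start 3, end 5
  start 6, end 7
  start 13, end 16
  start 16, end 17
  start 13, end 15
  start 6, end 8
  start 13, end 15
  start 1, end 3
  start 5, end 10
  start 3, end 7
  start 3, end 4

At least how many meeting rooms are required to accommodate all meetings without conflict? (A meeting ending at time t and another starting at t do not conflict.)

4

Events (time:±→running): 1:+→1 3:-→0 3:+→1 3:+→2 3:+→3 4:-→2 5:-→1 5:+→2 6:+→3 6:+→4 … peak 4.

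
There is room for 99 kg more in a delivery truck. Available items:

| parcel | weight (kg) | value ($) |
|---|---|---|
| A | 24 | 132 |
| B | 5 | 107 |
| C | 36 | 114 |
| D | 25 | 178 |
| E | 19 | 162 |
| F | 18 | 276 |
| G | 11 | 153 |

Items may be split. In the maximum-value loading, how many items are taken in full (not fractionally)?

Greedy by value/weight ratio, highest first.
Order: B (107/5=21.40) > F (276/18=15.33) > G (153/11=13.91) > E (162/19=8.53) > D (178/25=7.12) > A (132/24=5.50) > C (114/36=3.17)
Fill: take B (5 @ 107) → take F (18 @ 276) → take G (11 @ 153) → take E (19 @ 162) → take D (25 @ 178) → take 21/24 of A → 115.50; 99/99 used.
5 item(s) taken whole; one partial (take 21/24 of A).

5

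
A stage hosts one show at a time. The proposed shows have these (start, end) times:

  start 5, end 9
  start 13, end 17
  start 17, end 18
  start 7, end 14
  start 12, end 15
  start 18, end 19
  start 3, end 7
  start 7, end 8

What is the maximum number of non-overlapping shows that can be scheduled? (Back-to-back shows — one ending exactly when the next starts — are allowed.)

5

Sort by end time and greedily take each interval whose start is ≥ the last chosen end.
Sorted by end: (3,7)  (7,8)  (5,9)  (7,14)  (12,15)  (13,17)  (17,18)  (18,19)
take (3,7); take (7,8); skip (5,9); take (12,15); take (17,18); take (18,19).
Selected 5 shows.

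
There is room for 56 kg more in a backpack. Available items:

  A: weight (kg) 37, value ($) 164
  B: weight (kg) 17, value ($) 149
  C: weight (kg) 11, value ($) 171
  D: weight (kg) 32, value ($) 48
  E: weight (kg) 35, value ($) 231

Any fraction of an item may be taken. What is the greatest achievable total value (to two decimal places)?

Sort by value per unit weight and fill in that order.
Ratios (sorted): C 15.55, B 8.76, E 6.60, A 4.43, D 1.50
take C (11 @ 171); take B (17 @ 149); take 28/35 of E → 184.80. Capacity used 56/56.
Total value = 504.80

504.80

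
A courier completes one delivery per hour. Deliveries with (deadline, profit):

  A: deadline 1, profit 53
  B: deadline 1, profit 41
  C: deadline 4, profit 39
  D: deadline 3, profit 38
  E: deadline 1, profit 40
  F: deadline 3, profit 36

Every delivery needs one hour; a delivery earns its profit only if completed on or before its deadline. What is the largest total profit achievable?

Take jobs in profit order; each goes to the latest open slot no later than its deadline.
By profit: A(d1,53), B(d1,41), E(d1,40), C(d4,39), D(d3,38), F(d3,36)
A→slot 1; B skipped; E skipped; C→slot 4; D→slot 3; F→slot 2.
Profit = 53 + 36 + 38 + 39 = 166

166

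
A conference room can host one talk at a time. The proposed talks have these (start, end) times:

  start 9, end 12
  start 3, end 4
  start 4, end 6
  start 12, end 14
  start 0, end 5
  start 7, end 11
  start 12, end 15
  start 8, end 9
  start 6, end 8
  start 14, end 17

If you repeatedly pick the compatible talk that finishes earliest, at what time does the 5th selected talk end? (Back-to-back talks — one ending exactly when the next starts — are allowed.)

Greedy by earliest finish: after sorting by end time, pick each interval compatible with the last pick.
By end time: (3,4), (0,5), (4,6), (6,8), (8,9), (7,11), (9,12), (12,14), (12,15), (14,17).
Pick (3,4); next start ≥ 4 → (4,6); next start ≥ 6 → (6,8); next start ≥ 8 → (8,9); next start ≥ 9 → (9,12); next start ≥ 12 → (12,14); next start ≥ 14 → (14,17).
Selected: (3,4) (4,6) (6,8) (8,9) (9,12) (12,14) (14,17)

12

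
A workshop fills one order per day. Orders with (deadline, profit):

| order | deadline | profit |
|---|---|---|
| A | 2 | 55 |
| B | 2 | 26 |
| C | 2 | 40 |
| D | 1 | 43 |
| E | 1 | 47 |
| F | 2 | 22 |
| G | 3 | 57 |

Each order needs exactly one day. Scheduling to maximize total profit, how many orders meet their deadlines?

3

Sort by profit descending; place each in the latest free slot ≤ its deadline.
By profit: G(d3,57), A(d2,55), E(d1,47), D(d1,43), C(d2,40), B(d2,26), F(d2,22)
G→slot 3; A→slot 2; E→slot 1; D skipped; C skipped; B skipped; F skipped.
3 of 7 scheduled.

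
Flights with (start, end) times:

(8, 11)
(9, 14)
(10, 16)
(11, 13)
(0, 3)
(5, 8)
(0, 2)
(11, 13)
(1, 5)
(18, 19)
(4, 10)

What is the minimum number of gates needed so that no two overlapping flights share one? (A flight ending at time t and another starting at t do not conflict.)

starts: [0, 0, 1, 4, 5, 8, 9, 10, 11, 11, 18]
ends:   [2, 3, 5, 8, 10, 11, 13, 13, 14, 16, 19]
s0→1 s0→2 s1→3 e2→2 e3→1 s4→2 e5→1 s5→2 e8→1 s8→2 s9→3 e10→2 s10→3 e11→2 s11→3 s11→4  — peak 4.

4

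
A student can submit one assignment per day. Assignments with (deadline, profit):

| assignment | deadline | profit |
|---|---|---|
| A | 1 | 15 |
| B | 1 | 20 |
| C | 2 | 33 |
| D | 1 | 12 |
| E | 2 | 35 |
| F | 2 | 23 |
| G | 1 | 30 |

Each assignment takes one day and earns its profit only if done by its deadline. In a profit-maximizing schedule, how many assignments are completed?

By profit: E(d2,35), C(d2,33), G(d1,30), F(d2,23), B(d1,20), A(d1,15), D(d1,12)
E→slot 2; C→slot 1; G skipped; F skipped; B skipped; A skipped; D skipped.
2 of 7 scheduled.

2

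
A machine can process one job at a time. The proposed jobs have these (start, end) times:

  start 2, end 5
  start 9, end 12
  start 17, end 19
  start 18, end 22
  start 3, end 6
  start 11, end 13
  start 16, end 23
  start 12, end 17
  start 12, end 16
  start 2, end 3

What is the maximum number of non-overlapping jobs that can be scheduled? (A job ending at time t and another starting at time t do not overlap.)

5

Sort by end time and greedily take each interval whose start is ≥ the last chosen end.
By end time: (2,3), (2,5), (3,6), (9,12), (11,13), (12,16), (12,17), (17,19), (18,22), (16,23).
Pick (2,3); next start ≥ 3 → (3,6); next start ≥ 6 → (9,12); next start ≥ 12 → (12,16); next start ≥ 16 → (17,19).
Selected 5 jobs.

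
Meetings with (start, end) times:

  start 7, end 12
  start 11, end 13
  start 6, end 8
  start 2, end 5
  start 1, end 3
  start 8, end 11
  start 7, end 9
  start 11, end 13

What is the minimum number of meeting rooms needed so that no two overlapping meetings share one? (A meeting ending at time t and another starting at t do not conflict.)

Count concurrent intervals with a sweep; the peak is the room count.
starts: [1, 2, 6, 7, 7, 8, 11, 11]
ends:   [3, 5, 8, 9, 11, 12, 13, 13]
s1→1 s2→2 e3→1 e5→0 s6→1 s7→2 s7→3  — peak 3.

3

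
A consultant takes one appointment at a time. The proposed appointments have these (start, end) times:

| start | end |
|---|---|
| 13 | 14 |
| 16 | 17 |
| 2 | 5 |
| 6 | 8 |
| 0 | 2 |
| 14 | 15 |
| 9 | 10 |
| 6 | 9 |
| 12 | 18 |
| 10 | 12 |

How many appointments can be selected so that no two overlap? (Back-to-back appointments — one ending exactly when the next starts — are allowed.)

8

Order by finish time; keep every interval that doesn't clash with the previous kept one.
By end time: (0,2), (2,5), (6,8), (6,9), (9,10), (10,12), (13,14), (14,15), (16,17), (12,18).
Pick (0,2); next start ≥ 2 → (2,5); next start ≥ 5 → (6,8); next start ≥ 8 → (9,10); next start ≥ 10 → (10,12); next start ≥ 12 → (13,14); next start ≥ 14 → (14,15); next start ≥ 15 → (16,17).
Selected 8 appointments.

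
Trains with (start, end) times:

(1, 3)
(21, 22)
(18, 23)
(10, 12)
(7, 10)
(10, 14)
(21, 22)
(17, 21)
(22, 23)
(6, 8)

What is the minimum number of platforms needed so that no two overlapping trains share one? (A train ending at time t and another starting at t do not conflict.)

Events (time:±→running): 1:+→1 3:-→0 6:+→1 7:+→2 8:-→1 10:-→0 10:+→1 10:+→2 12:-→1 14:-→0 17:+→1 18:+→2 21:-→1 21:+→2 21:+→3 … peak 3.

3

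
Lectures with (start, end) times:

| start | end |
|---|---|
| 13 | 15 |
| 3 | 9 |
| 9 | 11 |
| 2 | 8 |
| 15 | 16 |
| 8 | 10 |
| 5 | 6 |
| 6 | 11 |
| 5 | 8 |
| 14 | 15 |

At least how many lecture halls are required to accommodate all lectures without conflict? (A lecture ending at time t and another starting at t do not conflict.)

The answer is the maximum number of intervals overlapping at any instant.
starts: [2, 3, 5, 5, 6, 8, 9, 13, 14, 15]
ends:   [6, 8, 8, 9, 10, 11, 11, 15, 15, 16]
s2→1 s3→2 s5→3 s5→4  — peak 4.

4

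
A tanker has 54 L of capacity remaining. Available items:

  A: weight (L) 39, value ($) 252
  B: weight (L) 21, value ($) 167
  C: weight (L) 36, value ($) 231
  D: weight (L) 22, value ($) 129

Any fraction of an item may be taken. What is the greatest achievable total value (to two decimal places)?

Order: B (167/21=7.95) > A (252/39=6.46) > C (231/36=6.42) > D (129/22=5.86)
Fill: take B (21 @ 167) → take 33/39 of A → 213.23; 54/54 used.
Total value = 380.23

380.23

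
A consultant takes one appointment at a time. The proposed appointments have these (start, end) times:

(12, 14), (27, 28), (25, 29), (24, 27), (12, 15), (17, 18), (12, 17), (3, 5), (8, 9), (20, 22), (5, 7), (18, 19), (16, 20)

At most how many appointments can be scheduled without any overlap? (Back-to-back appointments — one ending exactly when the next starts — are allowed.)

9

Order by finish time; keep every interval that doesn't clash with the previous kept one.
By end time: (3,5), (5,7), (8,9), (12,14), (12,15), (12,17), (17,18), (18,19), (16,20), (20,22), (24,27), (27,28), (25,29).
Pick (3,5); next start ≥ 5 → (5,7); next start ≥ 7 → (8,9); next start ≥ 9 → (12,14); next start ≥ 14 → (17,18); next start ≥ 18 → (18,19); next start ≥ 19 → (20,22); next start ≥ 22 → (24,27); next start ≥ 27 → (27,28).
Selected 9 appointments.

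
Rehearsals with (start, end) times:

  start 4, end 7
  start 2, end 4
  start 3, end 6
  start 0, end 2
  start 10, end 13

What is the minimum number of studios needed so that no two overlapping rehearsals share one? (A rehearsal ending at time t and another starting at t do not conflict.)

2

Count concurrent intervals with a sweep; the peak is the room count.
starts: [0, 2, 3, 4, 10]
ends:   [2, 4, 6, 7, 13]
s0→1 e2→0 s2→1 s3→2  — peak 2.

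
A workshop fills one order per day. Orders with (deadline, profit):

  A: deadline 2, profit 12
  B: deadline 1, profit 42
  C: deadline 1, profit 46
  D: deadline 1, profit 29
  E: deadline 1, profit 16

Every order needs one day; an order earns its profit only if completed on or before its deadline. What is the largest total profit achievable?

Sort by profit descending; place each in the latest free slot ≤ its deadline.
Profit order: C=46 B=42 D=29 E=16 A=12
Assign: C→slot 1, B skipped, D skipped, E skipped, A→slot 2.
Slots: [1:C] [2:A]
Profit = 46 + 12 = 58

58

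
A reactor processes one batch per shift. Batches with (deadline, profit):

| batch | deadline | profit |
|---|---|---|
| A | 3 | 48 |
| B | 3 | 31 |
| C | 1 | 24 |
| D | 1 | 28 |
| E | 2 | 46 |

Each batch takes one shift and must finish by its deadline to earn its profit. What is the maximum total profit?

Sort by profit descending; place each in the latest free slot ≤ its deadline.
By profit: A(d3,48), E(d2,46), B(d3,31), D(d1,28), C(d1,24)
A→slot 3; E→slot 2; B→slot 1; D skipped; C skipped.
Profit = 31 + 46 + 48 = 125

125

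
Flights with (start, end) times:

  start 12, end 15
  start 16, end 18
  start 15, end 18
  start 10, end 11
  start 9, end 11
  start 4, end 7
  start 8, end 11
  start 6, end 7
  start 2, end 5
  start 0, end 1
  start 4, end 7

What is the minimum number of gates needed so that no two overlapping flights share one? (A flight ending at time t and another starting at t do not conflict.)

The answer is the maximum number of intervals overlapping at any instant.
Events (time:±→running): 0:+→1 1:-→0 2:+→1 4:+→2 4:+→3 … peak 3.

3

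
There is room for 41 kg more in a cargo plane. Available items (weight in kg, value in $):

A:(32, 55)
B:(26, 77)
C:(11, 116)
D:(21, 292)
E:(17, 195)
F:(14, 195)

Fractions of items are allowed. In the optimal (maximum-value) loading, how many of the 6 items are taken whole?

Ratios (sorted): F 13.93, D 13.90, E 11.47, C 10.55, B 2.96, A 1.72
take F (14 @ 195); take D (21 @ 292); take 6/17 of E → 68.82. Capacity used 41/41.
2 item(s) taken whole; one partial (take 6/17 of E).

2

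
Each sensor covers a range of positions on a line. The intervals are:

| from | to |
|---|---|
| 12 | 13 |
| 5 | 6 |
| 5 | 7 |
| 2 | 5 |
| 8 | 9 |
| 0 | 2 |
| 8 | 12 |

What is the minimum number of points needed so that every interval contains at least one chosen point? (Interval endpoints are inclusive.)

4

Sorted: [0,2] [2,5] [5,6] [5,7] [8,9] [8,12] [12,13]
{[0,2],[2,5]} hit by 2; {[5,6],[5,7]} hit by 6; {[8,9],[8,12]} hit by 9; {[12,13]} hit by 13.
Points: 2, 6, 9, 13 (4 total).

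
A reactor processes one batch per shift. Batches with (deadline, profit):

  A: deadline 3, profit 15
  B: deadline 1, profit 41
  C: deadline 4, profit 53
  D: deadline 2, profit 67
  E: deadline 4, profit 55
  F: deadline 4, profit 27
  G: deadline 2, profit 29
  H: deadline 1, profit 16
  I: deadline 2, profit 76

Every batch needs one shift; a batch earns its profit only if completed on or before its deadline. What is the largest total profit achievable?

Profit order: I=76 D=67 E=55 C=53 B=41 G=29 F=27 H=16 A=15
Assign: I→slot 2, D→slot 1, E→slot 4, C→slot 3, B skipped, G skipped, F skipped, H skipped, A skipped.
Slots: [1:D] [2:I] [3:C] [4:E]
Profit = 67 + 76 + 53 + 55 = 251

251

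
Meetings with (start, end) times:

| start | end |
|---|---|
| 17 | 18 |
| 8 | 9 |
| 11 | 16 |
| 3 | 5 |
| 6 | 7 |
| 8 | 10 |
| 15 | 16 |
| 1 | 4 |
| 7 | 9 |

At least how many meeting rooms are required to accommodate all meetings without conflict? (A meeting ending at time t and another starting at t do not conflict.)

The answer is the maximum number of intervals overlapping at any instant.
Events (time:±→running): 1:+→1 3:+→2 4:-→1 5:-→0 6:+→1 7:-→0 7:+→1 8:+→2 8:+→3 … peak 3.

3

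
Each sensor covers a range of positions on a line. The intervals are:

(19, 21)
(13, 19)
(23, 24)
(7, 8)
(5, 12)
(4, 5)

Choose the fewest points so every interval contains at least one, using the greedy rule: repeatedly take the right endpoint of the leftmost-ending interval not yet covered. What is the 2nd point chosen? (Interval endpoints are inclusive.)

Sorted: [4,5] [7,8] [5,12] [13,19] [19,21] [23,24]
{[4,5]} hit by 5; {[7,8],[5,12]} hit by 8; {[13,19],[19,21]} hit by 19; {[23,24]} hit by 24.
Points: 5, 8, 19, 24 (4 total).

8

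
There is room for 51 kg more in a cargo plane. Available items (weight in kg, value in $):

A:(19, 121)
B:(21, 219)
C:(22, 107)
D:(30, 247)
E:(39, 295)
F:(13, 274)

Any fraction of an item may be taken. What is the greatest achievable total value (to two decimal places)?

632.97

Order: F (274/13=21.08) > B (219/21=10.43) > D (247/30=8.23) > E (295/39=7.56) > A (121/19=6.37) > C (107/22=4.86)
Fill: take F (13 @ 274) → take B (21 @ 219) → take 17/30 of D → 139.97; 51/51 used.
Total value = 632.97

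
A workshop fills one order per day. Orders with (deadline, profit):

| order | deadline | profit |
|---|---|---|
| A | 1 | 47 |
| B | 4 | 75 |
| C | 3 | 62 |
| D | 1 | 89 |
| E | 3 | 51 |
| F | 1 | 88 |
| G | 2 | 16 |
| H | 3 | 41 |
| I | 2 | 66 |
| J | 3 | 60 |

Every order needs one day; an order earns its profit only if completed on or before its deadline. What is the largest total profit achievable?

Sort by profit descending; place each in the latest free slot ≤ its deadline.
Profit order: D=89 F=88 B=75 I=66 C=62 J=60 E=51 A=47 H=41 G=16
Assign: D→slot 1, F skipped, B→slot 4, I→slot 2, C→slot 3, J skipped, E skipped, A skipped, H skipped, G skipped.
Slots: [1:D] [2:I] [3:C] [4:B]
Profit = 89 + 66 + 62 + 75 = 292

292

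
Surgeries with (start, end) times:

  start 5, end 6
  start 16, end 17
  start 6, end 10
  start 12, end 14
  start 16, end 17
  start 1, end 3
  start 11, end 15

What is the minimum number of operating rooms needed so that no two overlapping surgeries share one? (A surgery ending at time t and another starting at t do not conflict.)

2

The answer is the maximum number of intervals overlapping at any instant.
starts: [1, 5, 6, 11, 12, 16, 16]
ends:   [3, 6, 10, 14, 15, 17, 17]
s1→1 e3→0 s5→1 e6→0 s6→1 e10→0 s11→1 s12→2  — peak 2.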